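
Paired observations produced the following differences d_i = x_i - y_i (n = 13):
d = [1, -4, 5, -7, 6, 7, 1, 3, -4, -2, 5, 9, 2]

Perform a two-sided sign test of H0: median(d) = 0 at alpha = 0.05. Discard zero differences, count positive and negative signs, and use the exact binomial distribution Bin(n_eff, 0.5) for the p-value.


Step 1: Discard zero differences. Original n = 13; n_eff = number of nonzero differences = 13.
Nonzero differences (with sign): +1, -4, +5, -7, +6, +7, +1, +3, -4, -2, +5, +9, +2
Step 2: Count signs: positive = 9, negative = 4.
Step 3: Under H0: P(positive) = 0.5, so the number of positives S ~ Bin(13, 0.5).
Step 4: Two-sided exact p-value = sum of Bin(13,0.5) probabilities at or below the observed probability = 0.266846.
Step 5: alpha = 0.05. fail to reject H0.

n_eff = 13, pos = 9, neg = 4, p = 0.266846, fail to reject H0.


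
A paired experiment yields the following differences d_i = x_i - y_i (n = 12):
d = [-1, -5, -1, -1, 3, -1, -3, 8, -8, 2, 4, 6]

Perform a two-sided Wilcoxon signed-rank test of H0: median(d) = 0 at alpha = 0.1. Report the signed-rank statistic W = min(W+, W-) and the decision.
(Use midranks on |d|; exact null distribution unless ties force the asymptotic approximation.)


Step 1: Drop any zero differences (none here) and take |d_i|.
|d| = [1, 5, 1, 1, 3, 1, 3, 8, 8, 2, 4, 6]
Step 2: Midrank |d_i| (ties get averaged ranks).
ranks: |1|->2.5, |5|->9, |1|->2.5, |1|->2.5, |3|->6.5, |1|->2.5, |3|->6.5, |8|->11.5, |8|->11.5, |2|->5, |4|->8, |6|->10
Step 3: Attach original signs; sum ranks with positive sign and with negative sign.
W+ = 6.5 + 11.5 + 5 + 8 + 10 = 41
W- = 2.5 + 9 + 2.5 + 2.5 + 2.5 + 6.5 + 11.5 = 37
(Check: W+ + W- = 78 should equal n(n+1)/2 = 78.)
Step 4: Test statistic W = min(W+, W-) = 37.
Step 5: Ties in |d|, so use the tie-corrected normal approximation.
        E[W] = n(n+1)/4 = 12*13/4 = 39.
        Tie groups: |d|=1 (t=4), |d|=3 (t=2), |d|=8 (t=2); sum(t^3 - t) = 72.
        Var[W] = n(n+1)(2n+1)/24 - sum(t^3-t)/48 = 3900/24 - 72/48 = 161.
        z = (W - E[W]) / sqrt(Var[W]) = (37 - 39) / 12.6886 = -0.1576.
        Two-sided p = 2*Phi(z) = 0.874755.
Step 6: alpha = 0.1. fail to reject H0.

W+ = 41, W- = 37, W = min = 37, p = 0.874755, fail to reject H0.


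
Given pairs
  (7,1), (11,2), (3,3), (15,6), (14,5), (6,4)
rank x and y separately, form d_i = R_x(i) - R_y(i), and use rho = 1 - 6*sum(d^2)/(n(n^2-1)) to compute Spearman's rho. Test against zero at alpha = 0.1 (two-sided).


Step 1: Rank x and y separately (midranks; no ties here).
rank(x): 7->3, 11->4, 3->1, 15->6, 14->5, 6->2
rank(y): 1->1, 2->2, 3->3, 6->6, 5->5, 4->4
Step 2: d_i = R_x(i) - R_y(i); compute d_i^2.
  (3-1)^2=4, (4-2)^2=4, (1-3)^2=4, (6-6)^2=0, (5-5)^2=0, (2-4)^2=4
sum(d^2) = 16.
Step 3: rho = 1 - 6*16 / (6*(6^2 - 1)) = 1 - 96/210 = 0.542857.
Step 4: Under H0, t = rho * sqrt((n-2)/(1-rho^2)) = 1.2928 ~ t(4).
Step 5: Two-sided p-value from the t-distribution with 4 df = 0.265703.
Step 6: alpha = 0.1. fail to reject H0.

rho = 0.5429, p = 0.265703, fail to reject H0 at alpha = 0.1.


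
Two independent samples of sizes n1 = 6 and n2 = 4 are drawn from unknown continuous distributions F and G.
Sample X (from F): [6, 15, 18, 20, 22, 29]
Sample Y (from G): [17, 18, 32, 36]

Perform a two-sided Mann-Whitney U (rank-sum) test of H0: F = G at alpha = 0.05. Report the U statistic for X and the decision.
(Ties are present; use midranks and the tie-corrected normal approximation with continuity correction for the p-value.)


Step 1: Combine and sort all 10 observations; assign midranks.
sorted (value, group): (6,X), (15,X), (17,Y), (18,X), (18,Y), (20,X), (22,X), (29,X), (32,Y), (36,Y)
ranks: 6->1, 15->2, 17->3, 18->4.5, 18->4.5, 20->6, 22->7, 29->8, 32->9, 36->10
Step 2: Rank sum for X: R1 = 1 + 2 + 4.5 + 6 + 7 + 8 = 28.5.
Step 3: U_X = R1 - n1(n1+1)/2 = 28.5 - 6*7/2 = 28.5 - 21 = 7.5.
       U_Y = n1*n2 - U_X = 24 - 7.5 = 16.5.
Step 4: Ties are present, so use the tie-corrected normal approximation (with continuity correction) for the p-value.
Step 5: p-value = 0.392330; compare to alpha = 0.05. fail to reject H0.

U_X = 7.5, p = 0.392330, fail to reject H0 at alpha = 0.05.


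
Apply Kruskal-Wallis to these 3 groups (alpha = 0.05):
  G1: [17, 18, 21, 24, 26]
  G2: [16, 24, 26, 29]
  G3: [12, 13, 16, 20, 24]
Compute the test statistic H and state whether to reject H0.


Step 1: Combine all N = 14 observations and assign midranks.
sorted (value, group, rank): (12,G3,1), (13,G3,2), (16,G2,3.5), (16,G3,3.5), (17,G1,5), (18,G1,6), (20,G3,7), (21,G1,8), (24,G1,10), (24,G2,10), (24,G3,10), (26,G1,12.5), (26,G2,12.5), (29,G2,14)
Step 2: Sum ranks within each group.
R_1 = 41.5 (n_1 = 5)
R_2 = 40 (n_2 = 4)
R_3 = 23.5 (n_3 = 5)
Step 3: H = 12/(N(N+1)) * sum(R_i^2/n_i) - 3(N+1)
     = 12/(14*15) * (41.5^2/5 + 40^2/4 + 23.5^2/5) - 3*15
     = 0.057143 * 854.9 - 45
     = 3.851429.
Step 4: Ties present; correction factor C = 1 - 36/(14^3 - 14) = 0.986813. Corrected H = 3.851429 / 0.986813 = 3.902895.
Step 5: Under H0, H ~ chi^2(2); p-value = 0.142068.
Step 6: alpha = 0.05. fail to reject H0.

H = 3.9029, df = 2, p = 0.142068, fail to reject H0.


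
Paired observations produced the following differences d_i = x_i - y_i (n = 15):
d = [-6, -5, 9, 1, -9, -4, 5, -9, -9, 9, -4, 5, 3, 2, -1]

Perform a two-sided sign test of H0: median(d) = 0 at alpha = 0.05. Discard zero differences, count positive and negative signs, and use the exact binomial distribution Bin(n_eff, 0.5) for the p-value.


Step 1: Discard zero differences. Original n = 15; n_eff = number of nonzero differences = 15.
Nonzero differences (with sign): -6, -5, +9, +1, -9, -4, +5, -9, -9, +9, -4, +5, +3, +2, -1
Step 2: Count signs: positive = 7, negative = 8.
Step 3: Under H0: P(positive) = 0.5, so the number of positives S ~ Bin(15, 0.5).
Step 4: Two-sided exact p-value = sum of Bin(15,0.5) probabilities at or below the observed probability = 1.000000.
Step 5: alpha = 0.05. fail to reject H0.

n_eff = 15, pos = 7, neg = 8, p = 1.000000, fail to reject H0.


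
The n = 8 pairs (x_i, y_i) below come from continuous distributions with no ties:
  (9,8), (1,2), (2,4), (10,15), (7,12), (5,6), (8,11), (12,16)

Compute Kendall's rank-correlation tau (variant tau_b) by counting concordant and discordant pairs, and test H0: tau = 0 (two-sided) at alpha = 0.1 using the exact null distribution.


Step 1: Enumerate the 28 unordered pairs (i,j) with i<j and classify each by sign(x_j-x_i) * sign(y_j-y_i).
  (1,2):dx=-8,dy=-6->C; (1,3):dx=-7,dy=-4->C; (1,4):dx=+1,dy=+7->C; (1,5):dx=-2,dy=+4->D
  (1,6):dx=-4,dy=-2->C; (1,7):dx=-1,dy=+3->D; (1,8):dx=+3,dy=+8->C; (2,3):dx=+1,dy=+2->C
  (2,4):dx=+9,dy=+13->C; (2,5):dx=+6,dy=+10->C; (2,6):dx=+4,dy=+4->C; (2,7):dx=+7,dy=+9->C
  (2,8):dx=+11,dy=+14->C; (3,4):dx=+8,dy=+11->C; (3,5):dx=+5,dy=+8->C; (3,6):dx=+3,dy=+2->C
  (3,7):dx=+6,dy=+7->C; (3,8):dx=+10,dy=+12->C; (4,5):dx=-3,dy=-3->C; (4,6):dx=-5,dy=-9->C
  (4,7):dx=-2,dy=-4->C; (4,8):dx=+2,dy=+1->C; (5,6):dx=-2,dy=-6->C; (5,7):dx=+1,dy=-1->D
  (5,8):dx=+5,dy=+4->C; (6,7):dx=+3,dy=+5->C; (6,8):dx=+7,dy=+10->C; (7,8):dx=+4,dy=+5->C
Step 2: C = 25, D = 3, total pairs = 28.
Step 3: tau = (C - D)/(n(n-1)/2) = (25 - 3)/28 = 0.785714.
Step 4: Exact two-sided p-value (enumerate n! = 40320 permutations of y under H0): p = 0.005506.
Step 5: alpha = 0.1. reject H0.

tau_b = 0.7857 (C=25, D=3), p = 0.005506, reject H0.


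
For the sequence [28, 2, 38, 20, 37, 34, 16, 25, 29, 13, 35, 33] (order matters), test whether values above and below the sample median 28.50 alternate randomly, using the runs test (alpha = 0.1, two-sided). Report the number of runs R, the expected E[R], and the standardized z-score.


Step 1: Compute median = 28.50; label A = above, B = below.
Labels in order: BBABAABBABAA  (n_A = 6, n_B = 6)
Step 2: Count runs R = 8.
Step 3: Under H0 (random ordering), E[R] = 2*n_A*n_B/(n_A+n_B) + 1 = 2*6*6/12 + 1 = 7.0000.
        Var[R] = 2*n_A*n_B*(2*n_A*n_B - n_A - n_B) / ((n_A+n_B)^2 * (n_A+n_B-1)) = 4320/1584 = 2.7273.
        SD[R] = 1.6514.
Step 4: Continuity-corrected z = (R - 0.5 - E[R]) / SD[R] = (8 - 0.5 - 7.0000) / 1.6514 = 0.3028.
Step 5: Two-sided p-value via normal approximation = 2*(1 - Phi(|z|)) = 0.762069.
Step 6: alpha = 0.1. fail to reject H0.

R = 8, z = 0.3028, p = 0.762069, fail to reject H0.


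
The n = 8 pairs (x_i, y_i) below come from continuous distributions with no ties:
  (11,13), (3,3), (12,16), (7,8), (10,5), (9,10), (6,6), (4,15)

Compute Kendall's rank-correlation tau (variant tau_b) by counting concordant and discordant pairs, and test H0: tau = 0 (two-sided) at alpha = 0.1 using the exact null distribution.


Step 1: Enumerate the 28 unordered pairs (i,j) with i<j and classify each by sign(x_j-x_i) * sign(y_j-y_i).
  (1,2):dx=-8,dy=-10->C; (1,3):dx=+1,dy=+3->C; (1,4):dx=-4,dy=-5->C; (1,5):dx=-1,dy=-8->C
  (1,6):dx=-2,dy=-3->C; (1,7):dx=-5,dy=-7->C; (1,8):dx=-7,dy=+2->D; (2,3):dx=+9,dy=+13->C
  (2,4):dx=+4,dy=+5->C; (2,5):dx=+7,dy=+2->C; (2,6):dx=+6,dy=+7->C; (2,7):dx=+3,dy=+3->C
  (2,8):dx=+1,dy=+12->C; (3,4):dx=-5,dy=-8->C; (3,5):dx=-2,dy=-11->C; (3,6):dx=-3,dy=-6->C
  (3,7):dx=-6,dy=-10->C; (3,8):dx=-8,dy=-1->C; (4,5):dx=+3,dy=-3->D; (4,6):dx=+2,dy=+2->C
  (4,7):dx=-1,dy=-2->C; (4,8):dx=-3,dy=+7->D; (5,6):dx=-1,dy=+5->D; (5,7):dx=-4,dy=+1->D
  (5,8):dx=-6,dy=+10->D; (6,7):dx=-3,dy=-4->C; (6,8):dx=-5,dy=+5->D; (7,8):dx=-2,dy=+9->D
Step 2: C = 20, D = 8, total pairs = 28.
Step 3: tau = (C - D)/(n(n-1)/2) = (20 - 8)/28 = 0.428571.
Step 4: Exact two-sided p-value (enumerate n! = 40320 permutations of y under H0): p = 0.178869.
Step 5: alpha = 0.1. fail to reject H0.

tau_b = 0.4286 (C=20, D=8), p = 0.178869, fail to reject H0.


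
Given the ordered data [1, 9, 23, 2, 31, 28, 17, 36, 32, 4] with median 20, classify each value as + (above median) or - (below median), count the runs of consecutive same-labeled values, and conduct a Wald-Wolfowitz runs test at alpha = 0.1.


Step 1: Compute median = 20; label A = above, B = below.
Labels in order: BBABAABAAB  (n_A = 5, n_B = 5)
Step 2: Count runs R = 7.
Step 3: Under H0 (random ordering), E[R] = 2*n_A*n_B/(n_A+n_B) + 1 = 2*5*5/10 + 1 = 6.0000.
        Var[R] = 2*n_A*n_B*(2*n_A*n_B - n_A - n_B) / ((n_A+n_B)^2 * (n_A+n_B-1)) = 2000/900 = 2.2222.
        SD[R] = 1.4907.
Step 4: Continuity-corrected z = (R - 0.5 - E[R]) / SD[R] = (7 - 0.5 - 6.0000) / 1.4907 = 0.3354.
Step 5: Two-sided p-value via normal approximation = 2*(1 - Phi(|z|)) = 0.737316.
Step 6: alpha = 0.1. fail to reject H0.

R = 7, z = 0.3354, p = 0.737316, fail to reject H0.


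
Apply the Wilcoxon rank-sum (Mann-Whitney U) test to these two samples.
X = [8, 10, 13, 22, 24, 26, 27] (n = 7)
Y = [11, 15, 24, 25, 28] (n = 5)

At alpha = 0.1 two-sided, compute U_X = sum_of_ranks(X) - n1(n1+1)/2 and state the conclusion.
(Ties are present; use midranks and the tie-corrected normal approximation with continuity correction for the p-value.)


Step 1: Combine and sort all 12 observations; assign midranks.
sorted (value, group): (8,X), (10,X), (11,Y), (13,X), (15,Y), (22,X), (24,X), (24,Y), (25,Y), (26,X), (27,X), (28,Y)
ranks: 8->1, 10->2, 11->3, 13->4, 15->5, 22->6, 24->7.5, 24->7.5, 25->9, 26->10, 27->11, 28->12
Step 2: Rank sum for X: R1 = 1 + 2 + 4 + 6 + 7.5 + 10 + 11 = 41.5.
Step 3: U_X = R1 - n1(n1+1)/2 = 41.5 - 7*8/2 = 41.5 - 28 = 13.5.
       U_Y = n1*n2 - U_X = 35 - 13.5 = 21.5.
Step 4: Ties are present, so use the tie-corrected normal approximation (with continuity correction) for the p-value.
Step 5: p-value = 0.569088; compare to alpha = 0.1. fail to reject H0.

U_X = 13.5, p = 0.569088, fail to reject H0 at alpha = 0.1.


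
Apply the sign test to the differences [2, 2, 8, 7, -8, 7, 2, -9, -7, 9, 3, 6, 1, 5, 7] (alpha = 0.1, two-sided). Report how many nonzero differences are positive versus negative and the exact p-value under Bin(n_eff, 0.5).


Step 1: Discard zero differences. Original n = 15; n_eff = number of nonzero differences = 15.
Nonzero differences (with sign): +2, +2, +8, +7, -8, +7, +2, -9, -7, +9, +3, +6, +1, +5, +7
Step 2: Count signs: positive = 12, negative = 3.
Step 3: Under H0: P(positive) = 0.5, so the number of positives S ~ Bin(15, 0.5).
Step 4: Two-sided exact p-value = sum of Bin(15,0.5) probabilities at or below the observed probability = 0.035156.
Step 5: alpha = 0.1. reject H0.

n_eff = 15, pos = 12, neg = 3, p = 0.035156, reject H0.


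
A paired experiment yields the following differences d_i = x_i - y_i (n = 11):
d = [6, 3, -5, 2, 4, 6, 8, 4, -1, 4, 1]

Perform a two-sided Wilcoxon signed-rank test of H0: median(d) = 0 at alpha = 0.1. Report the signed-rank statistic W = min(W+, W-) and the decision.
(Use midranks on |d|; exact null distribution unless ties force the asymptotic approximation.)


Step 1: Drop any zero differences (none here) and take |d_i|.
|d| = [6, 3, 5, 2, 4, 6, 8, 4, 1, 4, 1]
Step 2: Midrank |d_i| (ties get averaged ranks).
ranks: |6|->9.5, |3|->4, |5|->8, |2|->3, |4|->6, |6|->9.5, |8|->11, |4|->6, |1|->1.5, |4|->6, |1|->1.5
Step 3: Attach original signs; sum ranks with positive sign and with negative sign.
W+ = 9.5 + 4 + 3 + 6 + 9.5 + 11 + 6 + 6 + 1.5 = 56.5
W- = 8 + 1.5 = 9.5
(Check: W+ + W- = 66 should equal n(n+1)/2 = 66.)
Step 4: Test statistic W = min(W+, W-) = 9.5.
Step 5: Ties in |d|, so use the tie-corrected normal approximation.
        E[W] = n(n+1)/4 = 11*12/4 = 33.
        Tie groups: |d|=1 (t=2), |d|=4 (t=3), |d|=6 (t=2); sum(t^3 - t) = 36.
        Var[W] = n(n+1)(2n+1)/24 - sum(t^3-t)/48 = 3036/24 - 36/48 = 125.75.
        z = (W - E[W]) / sqrt(Var[W]) = (9.5 - 33) / 11.2138 = -2.0956.
        Two-sided p = 2*Phi(z) = 0.036115.
Step 6: alpha = 0.1. reject H0.

W+ = 56.5, W- = 9.5, W = min = 9.5, p = 0.036115, reject H0.


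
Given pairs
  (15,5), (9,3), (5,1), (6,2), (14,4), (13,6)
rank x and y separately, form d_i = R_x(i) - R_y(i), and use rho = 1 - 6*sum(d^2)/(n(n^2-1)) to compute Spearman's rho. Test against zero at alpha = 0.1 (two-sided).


Step 1: Rank x and y separately (midranks; no ties here).
rank(x): 15->6, 9->3, 5->1, 6->2, 14->5, 13->4
rank(y): 5->5, 3->3, 1->1, 2->2, 4->4, 6->6
Step 2: d_i = R_x(i) - R_y(i); compute d_i^2.
  (6-5)^2=1, (3-3)^2=0, (1-1)^2=0, (2-2)^2=0, (5-4)^2=1, (4-6)^2=4
sum(d^2) = 6.
Step 3: rho = 1 - 6*6 / (6*(6^2 - 1)) = 1 - 36/210 = 0.828571.
Step 4: Under H0, t = rho * sqrt((n-2)/(1-rho^2)) = 2.9598 ~ t(4).
Step 5: Two-sided p-value from the t-distribution with 4 df = 0.041563.
Step 6: alpha = 0.1. reject H0.

rho = 0.8286, p = 0.041563, reject H0 at alpha = 0.1.


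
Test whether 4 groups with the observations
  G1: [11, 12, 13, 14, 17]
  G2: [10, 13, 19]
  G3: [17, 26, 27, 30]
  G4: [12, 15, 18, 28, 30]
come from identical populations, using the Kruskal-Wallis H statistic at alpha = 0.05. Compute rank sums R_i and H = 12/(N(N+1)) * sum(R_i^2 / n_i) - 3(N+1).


Step 1: Combine all N = 17 observations and assign midranks.
sorted (value, group, rank): (10,G2,1), (11,G1,2), (12,G1,3.5), (12,G4,3.5), (13,G1,5.5), (13,G2,5.5), (14,G1,7), (15,G4,8), (17,G1,9.5), (17,G3,9.5), (18,G4,11), (19,G2,12), (26,G3,13), (27,G3,14), (28,G4,15), (30,G3,16.5), (30,G4,16.5)
Step 2: Sum ranks within each group.
R_1 = 27.5 (n_1 = 5)
R_2 = 18.5 (n_2 = 3)
R_3 = 53 (n_3 = 4)
R_4 = 54 (n_4 = 5)
Step 3: H = 12/(N(N+1)) * sum(R_i^2/n_i) - 3(N+1)
     = 12/(17*18) * (27.5^2/5 + 18.5^2/3 + 53^2/4 + 54^2/5) - 3*18
     = 0.039216 * 1550.78 - 54
     = 6.815033.
Step 4: Ties present; correction factor C = 1 - 24/(17^3 - 17) = 0.995098. Corrected H = 6.815033 / 0.995098 = 6.848604.
Step 5: Under H0, H ~ chi^2(3); p-value = 0.076883.
Step 6: alpha = 0.05. fail to reject H0.

H = 6.8486, df = 3, p = 0.076883, fail to reject H0.


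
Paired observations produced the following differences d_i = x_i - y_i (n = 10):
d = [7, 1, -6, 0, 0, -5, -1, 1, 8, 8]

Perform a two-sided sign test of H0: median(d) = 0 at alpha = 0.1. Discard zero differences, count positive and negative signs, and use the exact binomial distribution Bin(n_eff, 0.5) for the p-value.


Step 1: Discard zero differences. Original n = 10; n_eff = number of nonzero differences = 8.
Nonzero differences (with sign): +7, +1, -6, -5, -1, +1, +8, +8
Step 2: Count signs: positive = 5, negative = 3.
Step 3: Under H0: P(positive) = 0.5, so the number of positives S ~ Bin(8, 0.5).
Step 4: Two-sided exact p-value = sum of Bin(8,0.5) probabilities at or below the observed probability = 0.726562.
Step 5: alpha = 0.1. fail to reject H0.

n_eff = 8, pos = 5, neg = 3, p = 0.726562, fail to reject H0.


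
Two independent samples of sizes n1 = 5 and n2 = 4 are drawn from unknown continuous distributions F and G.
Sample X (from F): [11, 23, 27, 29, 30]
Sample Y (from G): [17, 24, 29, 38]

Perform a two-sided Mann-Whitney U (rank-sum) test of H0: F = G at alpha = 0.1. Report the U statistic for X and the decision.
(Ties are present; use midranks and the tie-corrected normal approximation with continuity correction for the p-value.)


Step 1: Combine and sort all 9 observations; assign midranks.
sorted (value, group): (11,X), (17,Y), (23,X), (24,Y), (27,X), (29,X), (29,Y), (30,X), (38,Y)
ranks: 11->1, 17->2, 23->3, 24->4, 27->5, 29->6.5, 29->6.5, 30->8, 38->9
Step 2: Rank sum for X: R1 = 1 + 3 + 5 + 6.5 + 8 = 23.5.
Step 3: U_X = R1 - n1(n1+1)/2 = 23.5 - 5*6/2 = 23.5 - 15 = 8.5.
       U_Y = n1*n2 - U_X = 20 - 8.5 = 11.5.
Step 4: Ties are present, so use the tie-corrected normal approximation (with continuity correction) for the p-value.
Step 5: p-value = 0.805701; compare to alpha = 0.1. fail to reject H0.

U_X = 8.5, p = 0.805701, fail to reject H0 at alpha = 0.1.


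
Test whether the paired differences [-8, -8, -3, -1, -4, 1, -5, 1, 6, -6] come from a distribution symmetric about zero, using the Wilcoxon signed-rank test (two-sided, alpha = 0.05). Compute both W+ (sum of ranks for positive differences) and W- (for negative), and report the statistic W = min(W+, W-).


Step 1: Drop any zero differences (none here) and take |d_i|.
|d| = [8, 8, 3, 1, 4, 1, 5, 1, 6, 6]
Step 2: Midrank |d_i| (ties get averaged ranks).
ranks: |8|->9.5, |8|->9.5, |3|->4, |1|->2, |4|->5, |1|->2, |5|->6, |1|->2, |6|->7.5, |6|->7.5
Step 3: Attach original signs; sum ranks with positive sign and with negative sign.
W+ = 2 + 2 + 7.5 = 11.5
W- = 9.5 + 9.5 + 4 + 2 + 5 + 6 + 7.5 = 43.5
(Check: W+ + W- = 55 should equal n(n+1)/2 = 55.)
Step 4: Test statistic W = min(W+, W-) = 11.5.
Step 5: Ties in |d|, so use the tie-corrected normal approximation.
        E[W] = n(n+1)/4 = 10*11/4 = 27.5.
        Tie groups: |d|=1 (t=3), |d|=6 (t=2), |d|=8 (t=2); sum(t^3 - t) = 36.
        Var[W] = n(n+1)(2n+1)/24 - sum(t^3-t)/48 = 2310/24 - 36/48 = 95.5.
        z = (W - E[W]) / sqrt(Var[W]) = (11.5 - 27.5) / 9.7724 = -1.6373.
        Two-sided p = 2*Phi(z) = 0.101576.
Step 6: alpha = 0.05. fail to reject H0.

W+ = 11.5, W- = 43.5, W = min = 11.5, p = 0.101576, fail to reject H0.


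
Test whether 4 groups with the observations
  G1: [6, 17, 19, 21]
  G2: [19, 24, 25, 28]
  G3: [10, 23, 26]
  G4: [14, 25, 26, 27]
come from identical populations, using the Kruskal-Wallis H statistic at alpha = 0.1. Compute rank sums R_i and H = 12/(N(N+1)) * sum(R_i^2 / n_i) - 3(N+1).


Step 1: Combine all N = 15 observations and assign midranks.
sorted (value, group, rank): (6,G1,1), (10,G3,2), (14,G4,3), (17,G1,4), (19,G1,5.5), (19,G2,5.5), (21,G1,7), (23,G3,8), (24,G2,9), (25,G2,10.5), (25,G4,10.5), (26,G3,12.5), (26,G4,12.5), (27,G4,14), (28,G2,15)
Step 2: Sum ranks within each group.
R_1 = 17.5 (n_1 = 4)
R_2 = 40 (n_2 = 4)
R_3 = 22.5 (n_3 = 3)
R_4 = 40 (n_4 = 4)
Step 3: H = 12/(N(N+1)) * sum(R_i^2/n_i) - 3(N+1)
     = 12/(15*16) * (17.5^2/4 + 40^2/4 + 22.5^2/3 + 40^2/4) - 3*16
     = 0.050000 * 1045.31 - 48
     = 4.265625.
Step 4: Ties present; correction factor C = 1 - 18/(15^3 - 15) = 0.994643. Corrected H = 4.265625 / 0.994643 = 4.288600.
Step 5: Under H0, H ~ chi^2(3); p-value = 0.231940.
Step 6: alpha = 0.1. fail to reject H0.

H = 4.2886, df = 3, p = 0.231940, fail to reject H0.


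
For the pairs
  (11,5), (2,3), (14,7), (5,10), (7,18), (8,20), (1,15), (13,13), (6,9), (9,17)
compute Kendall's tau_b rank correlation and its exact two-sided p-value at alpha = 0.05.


Step 1: Enumerate the 45 unordered pairs (i,j) with i<j and classify each by sign(x_j-x_i) * sign(y_j-y_i).
  (1,2):dx=-9,dy=-2->C; (1,3):dx=+3,dy=+2->C; (1,4):dx=-6,dy=+5->D; (1,5):dx=-4,dy=+13->D
  (1,6):dx=-3,dy=+15->D; (1,7):dx=-10,dy=+10->D; (1,8):dx=+2,dy=+8->C; (1,9):dx=-5,dy=+4->D
  (1,10):dx=-2,dy=+12->D; (2,3):dx=+12,dy=+4->C; (2,4):dx=+3,dy=+7->C; (2,5):dx=+5,dy=+15->C
  (2,6):dx=+6,dy=+17->C; (2,7):dx=-1,dy=+12->D; (2,8):dx=+11,dy=+10->C; (2,9):dx=+4,dy=+6->C
  (2,10):dx=+7,dy=+14->C; (3,4):dx=-9,dy=+3->D; (3,5):dx=-7,dy=+11->D; (3,6):dx=-6,dy=+13->D
  (3,7):dx=-13,dy=+8->D; (3,8):dx=-1,dy=+6->D; (3,9):dx=-8,dy=+2->D; (3,10):dx=-5,dy=+10->D
  (4,5):dx=+2,dy=+8->C; (4,6):dx=+3,dy=+10->C; (4,7):dx=-4,dy=+5->D; (4,8):dx=+8,dy=+3->C
  (4,9):dx=+1,dy=-1->D; (4,10):dx=+4,dy=+7->C; (5,6):dx=+1,dy=+2->C; (5,7):dx=-6,dy=-3->C
  (5,8):dx=+6,dy=-5->D; (5,9):dx=-1,dy=-9->C; (5,10):dx=+2,dy=-1->D; (6,7):dx=-7,dy=-5->C
  (6,8):dx=+5,dy=-7->D; (6,9):dx=-2,dy=-11->C; (6,10):dx=+1,dy=-3->D; (7,8):dx=+12,dy=-2->D
  (7,9):dx=+5,dy=-6->D; (7,10):dx=+8,dy=+2->C; (8,9):dx=-7,dy=-4->C; (8,10):dx=-4,dy=+4->D
  (9,10):dx=+3,dy=+8->C
Step 2: C = 22, D = 23, total pairs = 45.
Step 3: tau = (C - D)/(n(n-1)/2) = (22 - 23)/45 = -0.022222.
Step 4: Exact two-sided p-value (enumerate n! = 3628800 permutations of y under H0): p = 1.000000.
Step 5: alpha = 0.05. fail to reject H0.

tau_b = -0.0222 (C=22, D=23), p = 1.000000, fail to reject H0.


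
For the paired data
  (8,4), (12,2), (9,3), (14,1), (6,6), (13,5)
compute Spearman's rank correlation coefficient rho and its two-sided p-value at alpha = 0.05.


Step 1: Rank x and y separately (midranks; no ties here).
rank(x): 8->2, 12->4, 9->3, 14->6, 6->1, 13->5
rank(y): 4->4, 2->2, 3->3, 1->1, 6->6, 5->5
Step 2: d_i = R_x(i) - R_y(i); compute d_i^2.
  (2-4)^2=4, (4-2)^2=4, (3-3)^2=0, (6-1)^2=25, (1-6)^2=25, (5-5)^2=0
sum(d^2) = 58.
Step 3: rho = 1 - 6*58 / (6*(6^2 - 1)) = 1 - 348/210 = -0.657143.
Step 4: Under H0, t = rho * sqrt((n-2)/(1-rho^2)) = -1.7436 ~ t(4).
Step 5: Two-sided p-value from the t-distribution with 4 df = 0.156175.
Step 6: alpha = 0.05. fail to reject H0.

rho = -0.6571, p = 0.156175, fail to reject H0 at alpha = 0.05.


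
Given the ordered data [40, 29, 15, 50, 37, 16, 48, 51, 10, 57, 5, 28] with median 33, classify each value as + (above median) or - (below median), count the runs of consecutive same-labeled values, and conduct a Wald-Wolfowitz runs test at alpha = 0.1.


Step 1: Compute median = 33; label A = above, B = below.
Labels in order: ABBAABAABABB  (n_A = 6, n_B = 6)
Step 2: Count runs R = 8.
Step 3: Under H0 (random ordering), E[R] = 2*n_A*n_B/(n_A+n_B) + 1 = 2*6*6/12 + 1 = 7.0000.
        Var[R] = 2*n_A*n_B*(2*n_A*n_B - n_A - n_B) / ((n_A+n_B)^2 * (n_A+n_B-1)) = 4320/1584 = 2.7273.
        SD[R] = 1.6514.
Step 4: Continuity-corrected z = (R - 0.5 - E[R]) / SD[R] = (8 - 0.5 - 7.0000) / 1.6514 = 0.3028.
Step 5: Two-sided p-value via normal approximation = 2*(1 - Phi(|z|)) = 0.762069.
Step 6: alpha = 0.1. fail to reject H0.

R = 8, z = 0.3028, p = 0.762069, fail to reject H0.


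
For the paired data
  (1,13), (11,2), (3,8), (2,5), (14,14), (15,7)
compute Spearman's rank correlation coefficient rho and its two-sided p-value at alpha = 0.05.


Step 1: Rank x and y separately (midranks; no ties here).
rank(x): 1->1, 11->4, 3->3, 2->2, 14->5, 15->6
rank(y): 13->5, 2->1, 8->4, 5->2, 14->6, 7->3
Step 2: d_i = R_x(i) - R_y(i); compute d_i^2.
  (1-5)^2=16, (4-1)^2=9, (3-4)^2=1, (2-2)^2=0, (5-6)^2=1, (6-3)^2=9
sum(d^2) = 36.
Step 3: rho = 1 - 6*36 / (6*(6^2 - 1)) = 1 - 216/210 = -0.028571.
Step 4: Under H0, t = rho * sqrt((n-2)/(1-rho^2)) = -0.0572 ~ t(4).
Step 5: Two-sided p-value from the t-distribution with 4 df = 0.957155.
Step 6: alpha = 0.05. fail to reject H0.

rho = -0.0286, p = 0.957155, fail to reject H0 at alpha = 0.05.


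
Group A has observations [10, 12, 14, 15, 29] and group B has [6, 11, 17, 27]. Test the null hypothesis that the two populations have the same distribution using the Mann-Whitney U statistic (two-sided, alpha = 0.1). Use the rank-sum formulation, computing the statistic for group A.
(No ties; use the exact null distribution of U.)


Step 1: Combine and sort all 9 observations; assign midranks.
sorted (value, group): (6,Y), (10,X), (11,Y), (12,X), (14,X), (15,X), (17,Y), (27,Y), (29,X)
ranks: 6->1, 10->2, 11->3, 12->4, 14->5, 15->6, 17->7, 27->8, 29->9
Step 2: Rank sum for X: R1 = 2 + 4 + 5 + 6 + 9 = 26.
Step 3: U_X = R1 - n1(n1+1)/2 = 26 - 5*6/2 = 26 - 15 = 11.
       U_Y = n1*n2 - U_X = 20 - 11 = 9.
Step 4: No ties, so the exact null distribution of U (based on enumerating the C(9,5) = 126 equally likely rank assignments) gives the two-sided p-value.
Step 5: p-value = 0.904762; compare to alpha = 0.1. fail to reject H0.

U_X = 11, p = 0.904762, fail to reject H0 at alpha = 0.1.


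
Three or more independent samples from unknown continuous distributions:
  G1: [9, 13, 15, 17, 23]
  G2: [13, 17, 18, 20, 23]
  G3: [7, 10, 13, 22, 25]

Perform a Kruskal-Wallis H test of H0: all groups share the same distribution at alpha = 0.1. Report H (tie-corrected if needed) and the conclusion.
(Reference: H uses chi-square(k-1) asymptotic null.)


Step 1: Combine all N = 15 observations and assign midranks.
sorted (value, group, rank): (7,G3,1), (9,G1,2), (10,G3,3), (13,G1,5), (13,G2,5), (13,G3,5), (15,G1,7), (17,G1,8.5), (17,G2,8.5), (18,G2,10), (20,G2,11), (22,G3,12), (23,G1,13.5), (23,G2,13.5), (25,G3,15)
Step 2: Sum ranks within each group.
R_1 = 36 (n_1 = 5)
R_2 = 48 (n_2 = 5)
R_3 = 36 (n_3 = 5)
Step 3: H = 12/(N(N+1)) * sum(R_i^2/n_i) - 3(N+1)
     = 12/(15*16) * (36^2/5 + 48^2/5 + 36^2/5) - 3*16
     = 0.050000 * 979.2 - 48
     = 0.960000.
Step 4: Ties present; correction factor C = 1 - 36/(15^3 - 15) = 0.989286. Corrected H = 0.960000 / 0.989286 = 0.970397.
Step 5: Under H0, H ~ chi^2(2); p-value = 0.615575.
Step 6: alpha = 0.1. fail to reject H0.

H = 0.9704, df = 2, p = 0.615575, fail to reject H0.


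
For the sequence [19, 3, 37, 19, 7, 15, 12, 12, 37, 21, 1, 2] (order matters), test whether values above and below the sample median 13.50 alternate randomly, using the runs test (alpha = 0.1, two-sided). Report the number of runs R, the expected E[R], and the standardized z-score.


Step 1: Compute median = 13.50; label A = above, B = below.
Labels in order: ABAABABBAABB  (n_A = 6, n_B = 6)
Step 2: Count runs R = 8.
Step 3: Under H0 (random ordering), E[R] = 2*n_A*n_B/(n_A+n_B) + 1 = 2*6*6/12 + 1 = 7.0000.
        Var[R] = 2*n_A*n_B*(2*n_A*n_B - n_A - n_B) / ((n_A+n_B)^2 * (n_A+n_B-1)) = 4320/1584 = 2.7273.
        SD[R] = 1.6514.
Step 4: Continuity-corrected z = (R - 0.5 - E[R]) / SD[R] = (8 - 0.5 - 7.0000) / 1.6514 = 0.3028.
Step 5: Two-sided p-value via normal approximation = 2*(1 - Phi(|z|)) = 0.762069.
Step 6: alpha = 0.1. fail to reject H0.

R = 8, z = 0.3028, p = 0.762069, fail to reject H0.


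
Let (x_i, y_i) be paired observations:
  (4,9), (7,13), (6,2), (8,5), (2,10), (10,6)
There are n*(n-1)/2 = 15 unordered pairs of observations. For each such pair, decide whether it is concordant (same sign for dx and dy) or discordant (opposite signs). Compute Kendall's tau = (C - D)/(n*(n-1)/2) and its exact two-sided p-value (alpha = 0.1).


Step 1: Enumerate the 15 unordered pairs (i,j) with i<j and classify each by sign(x_j-x_i) * sign(y_j-y_i).
  (1,2):dx=+3,dy=+4->C; (1,3):dx=+2,dy=-7->D; (1,4):dx=+4,dy=-4->D; (1,5):dx=-2,dy=+1->D
  (1,6):dx=+6,dy=-3->D; (2,3):dx=-1,dy=-11->C; (2,4):dx=+1,dy=-8->D; (2,5):dx=-5,dy=-3->C
  (2,6):dx=+3,dy=-7->D; (3,4):dx=+2,dy=+3->C; (3,5):dx=-4,dy=+8->D; (3,6):dx=+4,dy=+4->C
  (4,5):dx=-6,dy=+5->D; (4,6):dx=+2,dy=+1->C; (5,6):dx=+8,dy=-4->D
Step 2: C = 6, D = 9, total pairs = 15.
Step 3: tau = (C - D)/(n(n-1)/2) = (6 - 9)/15 = -0.200000.
Step 4: Exact two-sided p-value (enumerate n! = 720 permutations of y under H0): p = 0.719444.
Step 5: alpha = 0.1. fail to reject H0.

tau_b = -0.2000 (C=6, D=9), p = 0.719444, fail to reject H0.


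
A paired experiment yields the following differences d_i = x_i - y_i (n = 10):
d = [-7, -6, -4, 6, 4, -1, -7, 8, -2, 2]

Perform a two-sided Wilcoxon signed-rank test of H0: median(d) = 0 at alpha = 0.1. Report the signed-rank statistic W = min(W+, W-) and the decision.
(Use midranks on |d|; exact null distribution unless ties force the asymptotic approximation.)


Step 1: Drop any zero differences (none here) and take |d_i|.
|d| = [7, 6, 4, 6, 4, 1, 7, 8, 2, 2]
Step 2: Midrank |d_i| (ties get averaged ranks).
ranks: |7|->8.5, |6|->6.5, |4|->4.5, |6|->6.5, |4|->4.5, |1|->1, |7|->8.5, |8|->10, |2|->2.5, |2|->2.5
Step 3: Attach original signs; sum ranks with positive sign and with negative sign.
W+ = 6.5 + 4.5 + 10 + 2.5 = 23.5
W- = 8.5 + 6.5 + 4.5 + 1 + 8.5 + 2.5 = 31.5
(Check: W+ + W- = 55 should equal n(n+1)/2 = 55.)
Step 4: Test statistic W = min(W+, W-) = 23.5.
Step 5: Ties in |d|, so use the tie-corrected normal approximation.
        E[W] = n(n+1)/4 = 10*11/4 = 27.5.
        Tie groups: |d|=2 (t=2), |d|=4 (t=2), |d|=6 (t=2), |d|=7 (t=2); sum(t^3 - t) = 24.
        Var[W] = n(n+1)(2n+1)/24 - sum(t^3-t)/48 = 2310/24 - 24/48 = 95.75.
        z = (W - E[W]) / sqrt(Var[W]) = (23.5 - 27.5) / 9.7852 = -0.4088.
        Two-sided p = 2*Phi(z) = 0.682700.
Step 6: alpha = 0.1. fail to reject H0.

W+ = 23.5, W- = 31.5, W = min = 23.5, p = 0.682700, fail to reject H0.


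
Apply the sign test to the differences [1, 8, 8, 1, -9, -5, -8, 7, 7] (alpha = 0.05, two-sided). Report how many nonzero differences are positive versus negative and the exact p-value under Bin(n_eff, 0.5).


Step 1: Discard zero differences. Original n = 9; n_eff = number of nonzero differences = 9.
Nonzero differences (with sign): +1, +8, +8, +1, -9, -5, -8, +7, +7
Step 2: Count signs: positive = 6, negative = 3.
Step 3: Under H0: P(positive) = 0.5, so the number of positives S ~ Bin(9, 0.5).
Step 4: Two-sided exact p-value = sum of Bin(9,0.5) probabilities at or below the observed probability = 0.507812.
Step 5: alpha = 0.05. fail to reject H0.

n_eff = 9, pos = 6, neg = 3, p = 0.507812, fail to reject H0.


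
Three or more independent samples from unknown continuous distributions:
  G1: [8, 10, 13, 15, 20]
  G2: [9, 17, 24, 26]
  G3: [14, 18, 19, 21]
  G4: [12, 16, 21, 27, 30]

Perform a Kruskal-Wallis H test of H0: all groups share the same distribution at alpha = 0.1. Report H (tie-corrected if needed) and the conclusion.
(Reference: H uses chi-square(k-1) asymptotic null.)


Step 1: Combine all N = 18 observations and assign midranks.
sorted (value, group, rank): (8,G1,1), (9,G2,2), (10,G1,3), (12,G4,4), (13,G1,5), (14,G3,6), (15,G1,7), (16,G4,8), (17,G2,9), (18,G3,10), (19,G3,11), (20,G1,12), (21,G3,13.5), (21,G4,13.5), (24,G2,15), (26,G2,16), (27,G4,17), (30,G4,18)
Step 2: Sum ranks within each group.
R_1 = 28 (n_1 = 5)
R_2 = 42 (n_2 = 4)
R_3 = 40.5 (n_3 = 4)
R_4 = 60.5 (n_4 = 5)
Step 3: H = 12/(N(N+1)) * sum(R_i^2/n_i) - 3(N+1)
     = 12/(18*19) * (28^2/5 + 42^2/4 + 40.5^2/4 + 60.5^2/5) - 3*19
     = 0.035088 * 1739.91 - 57
     = 4.049561.
Step 4: Ties present; correction factor C = 1 - 6/(18^3 - 18) = 0.998968. Corrected H = 4.049561 / 0.998968 = 4.053745.
Step 5: Under H0, H ~ chi^2(3); p-value = 0.255719.
Step 6: alpha = 0.1. fail to reject H0.

H = 4.0537, df = 3, p = 0.255719, fail to reject H0.


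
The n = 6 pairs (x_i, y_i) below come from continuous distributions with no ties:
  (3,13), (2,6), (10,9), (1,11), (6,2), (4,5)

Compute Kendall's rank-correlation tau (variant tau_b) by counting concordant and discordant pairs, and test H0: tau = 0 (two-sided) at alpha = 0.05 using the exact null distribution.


Step 1: Enumerate the 15 unordered pairs (i,j) with i<j and classify each by sign(x_j-x_i) * sign(y_j-y_i).
  (1,2):dx=-1,dy=-7->C; (1,3):dx=+7,dy=-4->D; (1,4):dx=-2,dy=-2->C; (1,5):dx=+3,dy=-11->D
  (1,6):dx=+1,dy=-8->D; (2,3):dx=+8,dy=+3->C; (2,4):dx=-1,dy=+5->D; (2,5):dx=+4,dy=-4->D
  (2,6):dx=+2,dy=-1->D; (3,4):dx=-9,dy=+2->D; (3,5):dx=-4,dy=-7->C; (3,6):dx=-6,dy=-4->C
  (4,5):dx=+5,dy=-9->D; (4,6):dx=+3,dy=-6->D; (5,6):dx=-2,dy=+3->D
Step 2: C = 5, D = 10, total pairs = 15.
Step 3: tau = (C - D)/(n(n-1)/2) = (5 - 10)/15 = -0.333333.
Step 4: Exact two-sided p-value (enumerate n! = 720 permutations of y under H0): p = 0.469444.
Step 5: alpha = 0.05. fail to reject H0.

tau_b = -0.3333 (C=5, D=10), p = 0.469444, fail to reject H0.


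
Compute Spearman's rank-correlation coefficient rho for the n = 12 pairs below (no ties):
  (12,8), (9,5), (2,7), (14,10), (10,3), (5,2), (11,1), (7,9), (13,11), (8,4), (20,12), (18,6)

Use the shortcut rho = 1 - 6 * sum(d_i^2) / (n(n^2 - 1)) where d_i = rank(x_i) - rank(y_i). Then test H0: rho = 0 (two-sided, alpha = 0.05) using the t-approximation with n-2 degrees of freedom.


Step 1: Rank x and y separately (midranks; no ties here).
rank(x): 12->8, 9->5, 2->1, 14->10, 10->6, 5->2, 11->7, 7->3, 13->9, 8->4, 20->12, 18->11
rank(y): 8->8, 5->5, 7->7, 10->10, 3->3, 2->2, 1->1, 9->9, 11->11, 4->4, 12->12, 6->6
Step 2: d_i = R_x(i) - R_y(i); compute d_i^2.
  (8-8)^2=0, (5-5)^2=0, (1-7)^2=36, (10-10)^2=0, (6-3)^2=9, (2-2)^2=0, (7-1)^2=36, (3-9)^2=36, (9-11)^2=4, (4-4)^2=0, (12-12)^2=0, (11-6)^2=25
sum(d^2) = 146.
Step 3: rho = 1 - 6*146 / (12*(12^2 - 1)) = 1 - 876/1716 = 0.489510.
Step 4: Under H0, t = rho * sqrt((n-2)/(1-rho^2)) = 1.7752 ~ t(10).
Step 5: Two-sided p-value from the t-distribution with 10 df = 0.106252.
Step 6: alpha = 0.05. fail to reject H0.

rho = 0.4895, p = 0.106252, fail to reject H0 at alpha = 0.05.


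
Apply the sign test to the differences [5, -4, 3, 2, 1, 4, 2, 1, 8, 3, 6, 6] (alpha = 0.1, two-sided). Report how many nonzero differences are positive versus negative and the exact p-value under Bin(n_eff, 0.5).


Step 1: Discard zero differences. Original n = 12; n_eff = number of nonzero differences = 12.
Nonzero differences (with sign): +5, -4, +3, +2, +1, +4, +2, +1, +8, +3, +6, +6
Step 2: Count signs: positive = 11, negative = 1.
Step 3: Under H0: P(positive) = 0.5, so the number of positives S ~ Bin(12, 0.5).
Step 4: Two-sided exact p-value = sum of Bin(12,0.5) probabilities at or below the observed probability = 0.006348.
Step 5: alpha = 0.1. reject H0.

n_eff = 12, pos = 11, neg = 1, p = 0.006348, reject H0.


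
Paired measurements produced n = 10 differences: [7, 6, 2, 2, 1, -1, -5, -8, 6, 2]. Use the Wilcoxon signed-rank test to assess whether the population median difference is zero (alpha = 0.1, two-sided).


Step 1: Drop any zero differences (none here) and take |d_i|.
|d| = [7, 6, 2, 2, 1, 1, 5, 8, 6, 2]
Step 2: Midrank |d_i| (ties get averaged ranks).
ranks: |7|->9, |6|->7.5, |2|->4, |2|->4, |1|->1.5, |1|->1.5, |5|->6, |8|->10, |6|->7.5, |2|->4
Step 3: Attach original signs; sum ranks with positive sign and with negative sign.
W+ = 9 + 7.5 + 4 + 4 + 1.5 + 7.5 + 4 = 37.5
W- = 1.5 + 6 + 10 = 17.5
(Check: W+ + W- = 55 should equal n(n+1)/2 = 55.)
Step 4: Test statistic W = min(W+, W-) = 17.5.
Step 5: Ties in |d|, so use the tie-corrected normal approximation.
        E[W] = n(n+1)/4 = 10*11/4 = 27.5.
        Tie groups: |d|=1 (t=2), |d|=2 (t=3), |d|=6 (t=2); sum(t^3 - t) = 36.
        Var[W] = n(n+1)(2n+1)/24 - sum(t^3-t)/48 = 2310/24 - 36/48 = 95.5.
        z = (W - E[W]) / sqrt(Var[W]) = (17.5 - 27.5) / 9.7724 = -1.0233.
        Two-sided p = 2*Phi(z) = 0.306171.
Step 6: alpha = 0.1. fail to reject H0.

W+ = 37.5, W- = 17.5, W = min = 17.5, p = 0.306171, fail to reject H0.


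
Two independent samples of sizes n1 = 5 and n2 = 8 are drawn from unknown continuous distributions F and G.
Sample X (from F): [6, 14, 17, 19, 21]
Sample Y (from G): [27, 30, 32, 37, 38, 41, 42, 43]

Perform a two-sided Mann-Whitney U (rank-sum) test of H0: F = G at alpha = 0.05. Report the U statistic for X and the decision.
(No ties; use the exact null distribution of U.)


Step 1: Combine and sort all 13 observations; assign midranks.
sorted (value, group): (6,X), (14,X), (17,X), (19,X), (21,X), (27,Y), (30,Y), (32,Y), (37,Y), (38,Y), (41,Y), (42,Y), (43,Y)
ranks: 6->1, 14->2, 17->3, 19->4, 21->5, 27->6, 30->7, 32->8, 37->9, 38->10, 41->11, 42->12, 43->13
Step 2: Rank sum for X: R1 = 1 + 2 + 3 + 4 + 5 = 15.
Step 3: U_X = R1 - n1(n1+1)/2 = 15 - 5*6/2 = 15 - 15 = 0.
       U_Y = n1*n2 - U_X = 40 - 0 = 40.
Step 4: No ties, so the exact null distribution of U (based on enumerating the C(13,5) = 1287 equally likely rank assignments) gives the two-sided p-value.
Step 5: p-value = 0.001554; compare to alpha = 0.05. reject H0.

U_X = 0, p = 0.001554, reject H0 at alpha = 0.05.


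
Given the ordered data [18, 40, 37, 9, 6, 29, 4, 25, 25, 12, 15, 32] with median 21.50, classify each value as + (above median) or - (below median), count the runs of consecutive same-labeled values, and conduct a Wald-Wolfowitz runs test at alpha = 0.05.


Step 1: Compute median = 21.50; label A = above, B = below.
Labels in order: BAABBABAABBA  (n_A = 6, n_B = 6)
Step 2: Count runs R = 8.
Step 3: Under H0 (random ordering), E[R] = 2*n_A*n_B/(n_A+n_B) + 1 = 2*6*6/12 + 1 = 7.0000.
        Var[R] = 2*n_A*n_B*(2*n_A*n_B - n_A - n_B) / ((n_A+n_B)^2 * (n_A+n_B-1)) = 4320/1584 = 2.7273.
        SD[R] = 1.6514.
Step 4: Continuity-corrected z = (R - 0.5 - E[R]) / SD[R] = (8 - 0.5 - 7.0000) / 1.6514 = 0.3028.
Step 5: Two-sided p-value via normal approximation = 2*(1 - Phi(|z|)) = 0.762069.
Step 6: alpha = 0.05. fail to reject H0.

R = 8, z = 0.3028, p = 0.762069, fail to reject H0.


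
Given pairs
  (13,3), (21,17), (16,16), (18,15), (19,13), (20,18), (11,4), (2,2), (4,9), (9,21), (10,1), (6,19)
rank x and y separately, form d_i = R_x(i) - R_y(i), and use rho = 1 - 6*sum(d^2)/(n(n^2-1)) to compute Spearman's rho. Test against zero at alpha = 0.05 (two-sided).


Step 1: Rank x and y separately (midranks; no ties here).
rank(x): 13->7, 21->12, 16->8, 18->9, 19->10, 20->11, 11->6, 2->1, 4->2, 9->4, 10->5, 6->3
rank(y): 3->3, 17->9, 16->8, 15->7, 13->6, 18->10, 4->4, 2->2, 9->5, 21->12, 1->1, 19->11
Step 2: d_i = R_x(i) - R_y(i); compute d_i^2.
  (7-3)^2=16, (12-9)^2=9, (8-8)^2=0, (9-7)^2=4, (10-6)^2=16, (11-10)^2=1, (6-4)^2=4, (1-2)^2=1, (2-5)^2=9, (4-12)^2=64, (5-1)^2=16, (3-11)^2=64
sum(d^2) = 204.
Step 3: rho = 1 - 6*204 / (12*(12^2 - 1)) = 1 - 1224/1716 = 0.286713.
Step 4: Under H0, t = rho * sqrt((n-2)/(1-rho^2)) = 0.9464 ~ t(10).
Step 5: Two-sided p-value from the t-distribution with 10 df = 0.366251.
Step 6: alpha = 0.05. fail to reject H0.

rho = 0.2867, p = 0.366251, fail to reject H0 at alpha = 0.05.


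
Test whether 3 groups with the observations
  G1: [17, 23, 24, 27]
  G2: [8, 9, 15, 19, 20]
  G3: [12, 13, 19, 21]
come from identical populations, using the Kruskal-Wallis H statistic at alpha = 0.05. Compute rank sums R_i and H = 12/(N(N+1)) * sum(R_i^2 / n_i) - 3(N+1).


Step 1: Combine all N = 13 observations and assign midranks.
sorted (value, group, rank): (8,G2,1), (9,G2,2), (12,G3,3), (13,G3,4), (15,G2,5), (17,G1,6), (19,G2,7.5), (19,G3,7.5), (20,G2,9), (21,G3,10), (23,G1,11), (24,G1,12), (27,G1,13)
Step 2: Sum ranks within each group.
R_1 = 42 (n_1 = 4)
R_2 = 24.5 (n_2 = 5)
R_3 = 24.5 (n_3 = 4)
Step 3: H = 12/(N(N+1)) * sum(R_i^2/n_i) - 3(N+1)
     = 12/(13*14) * (42^2/4 + 24.5^2/5 + 24.5^2/4) - 3*14
     = 0.065934 * 711.112 - 42
     = 4.886538.
Step 4: Ties present; correction factor C = 1 - 6/(13^3 - 13) = 0.997253. Corrected H = 4.886538 / 0.997253 = 4.900000.
Step 5: Under H0, H ~ chi^2(2); p-value = 0.086294.
Step 6: alpha = 0.05. fail to reject H0.

H = 4.9000, df = 2, p = 0.086294, fail to reject H0.


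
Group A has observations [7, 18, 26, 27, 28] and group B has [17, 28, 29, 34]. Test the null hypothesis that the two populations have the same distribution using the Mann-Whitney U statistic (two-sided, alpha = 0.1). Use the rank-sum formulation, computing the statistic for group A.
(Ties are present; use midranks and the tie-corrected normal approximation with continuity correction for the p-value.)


Step 1: Combine and sort all 9 observations; assign midranks.
sorted (value, group): (7,X), (17,Y), (18,X), (26,X), (27,X), (28,X), (28,Y), (29,Y), (34,Y)
ranks: 7->1, 17->2, 18->3, 26->4, 27->5, 28->6.5, 28->6.5, 29->8, 34->9
Step 2: Rank sum for X: R1 = 1 + 3 + 4 + 5 + 6.5 = 19.5.
Step 3: U_X = R1 - n1(n1+1)/2 = 19.5 - 5*6/2 = 19.5 - 15 = 4.5.
       U_Y = n1*n2 - U_X = 20 - 4.5 = 15.5.
Step 4: Ties are present, so use the tie-corrected normal approximation (with continuity correction) for the p-value.
Step 5: p-value = 0.218742; compare to alpha = 0.1. fail to reject H0.

U_X = 4.5, p = 0.218742, fail to reject H0 at alpha = 0.1.
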